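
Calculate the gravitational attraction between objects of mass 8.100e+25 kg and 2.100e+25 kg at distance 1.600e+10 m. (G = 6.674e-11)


F = G*m1*m2/r^2 = 6.674e-11 * 8.100e+25 * 2.100e+25 / (1.600e+10)^2 = 6.674e-11 * 1.701e+51 / 2.560e+20 = 4.435e+20

4.435e+20 N


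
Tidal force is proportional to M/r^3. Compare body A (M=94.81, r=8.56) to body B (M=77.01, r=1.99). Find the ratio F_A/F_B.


Ratio = (M1/r1^3) / (M2/r2^3) = (94.81/8.56^3) / (77.01/1.99^3) = 0.0155

0.0155


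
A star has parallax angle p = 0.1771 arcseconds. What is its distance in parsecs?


d = 1/p = 1/0.1771 = 5.6465

5.6465 pc


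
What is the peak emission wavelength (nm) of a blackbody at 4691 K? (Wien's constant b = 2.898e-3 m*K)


lam_max = b / T = 2.898e-3 / 4691 = 6.178e-07 m = 617.7787 nm

617.7787 nm


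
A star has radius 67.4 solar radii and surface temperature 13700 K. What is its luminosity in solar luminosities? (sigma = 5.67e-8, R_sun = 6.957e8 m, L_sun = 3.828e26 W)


R = 67.4 * 6.957e8 m = 4.689018e+10 m. L = 4*pi*R^2*sigma*T^4 = 4*pi*(4.689018e+10)^2 * 5.67e-8 * 13700^4 = 5.518728021e+31 W. L/L_sun = 5.518728021e+31 / 3.828e26 = 144167.3987

144167.3987 L_sun


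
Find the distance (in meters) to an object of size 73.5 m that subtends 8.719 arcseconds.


D = size / theta_rad, theta_rad = 8.719 * pi/(180*3600) = 4.227e-05, D = 1.739e+06

1.739e+06 m


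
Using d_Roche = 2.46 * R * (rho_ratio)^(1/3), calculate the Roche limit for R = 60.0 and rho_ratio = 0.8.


d_Roche = 2.46 * 60.0 * 0.8^(1/3) = 137.0197

137.0197


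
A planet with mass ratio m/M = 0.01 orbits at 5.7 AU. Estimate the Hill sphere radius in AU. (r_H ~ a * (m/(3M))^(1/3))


r_H = a * (m/3M)^(1/3) = 5.7 * (0.01/3)^(1/3) = 0.8515

0.8515 AU


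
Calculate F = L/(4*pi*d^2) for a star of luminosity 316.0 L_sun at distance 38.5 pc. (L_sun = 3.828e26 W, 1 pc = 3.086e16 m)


F = L / (4*pi*d^2) = 1.210e+29 / (4*pi*(1.188e+18)^2) = 6.819e-09

6.819e-09 W/m^2


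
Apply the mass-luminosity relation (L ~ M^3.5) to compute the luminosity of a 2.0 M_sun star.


L/L_sun = (M/M_sun)^3.5 = 2.0^3.5 = 11.3137

11.3137 L_sun


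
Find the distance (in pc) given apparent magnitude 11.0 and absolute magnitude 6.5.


d = 10^((m - M + 5)/5) = 10^((11.0 - 6.5 + 5)/5) = 79.4328

79.4328 pc


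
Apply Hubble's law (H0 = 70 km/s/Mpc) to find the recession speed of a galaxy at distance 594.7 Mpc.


v = H0 * d = 70 * 594.7 = 41629.0

41629.0 km/s


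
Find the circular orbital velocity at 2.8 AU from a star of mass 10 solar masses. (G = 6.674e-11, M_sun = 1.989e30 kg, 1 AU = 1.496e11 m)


v = sqrt(GM/r) = sqrt(6.674e-11 * 1.989e+31 / 4.189e+11) = 56294.4629

56294.4629 m/s


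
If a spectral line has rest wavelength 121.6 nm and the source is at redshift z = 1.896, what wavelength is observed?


lam_obs = lam_emit * (1 + z) = 121.6 * (1 + 1.896) = 352.1536

352.1536 nm


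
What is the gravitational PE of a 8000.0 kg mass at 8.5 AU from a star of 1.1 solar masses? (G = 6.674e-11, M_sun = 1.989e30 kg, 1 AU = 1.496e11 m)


M = 1.1 * 1.989e30 kg = 2.1879e+30 kg; r = 8.5 AU * 1.496e11 m/AU = 1.2716e+12 m. U = -GM*m/r = -(6.674e-11 * 2.1879e+30 * 8000.0) / 1.2716e+12 = -9.187e+11

-9.187e+11 J


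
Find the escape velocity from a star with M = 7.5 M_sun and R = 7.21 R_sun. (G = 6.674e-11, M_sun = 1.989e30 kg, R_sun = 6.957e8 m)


M = 7.5 * 1.989e30 kg = 1.49175e+31 kg; R = 7.21 * 6.957e8 m = 5.015997e+09 m. v_esc = sqrt(2GM/R) = sqrt(2 * 6.674e-11 * 1.49175e+31 / 5.015997e+09) = 630053.5867

630053.5867 m/s


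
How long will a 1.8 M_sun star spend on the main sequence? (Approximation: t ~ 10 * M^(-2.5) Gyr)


t = 10 * M^(-2.5) = 10 * 1.8^(-2.5) = 2.3005

2.3005 Gyr


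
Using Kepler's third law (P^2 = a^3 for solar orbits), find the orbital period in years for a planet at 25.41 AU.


P = a^(3/2) = 25.41^1.5 = 128.0876

128.0876 years


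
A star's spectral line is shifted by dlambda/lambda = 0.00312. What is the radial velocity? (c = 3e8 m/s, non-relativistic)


v = (dlambda/lambda) * c = 0.00312 * 3e8 = 936000.0

936000.0 m/s


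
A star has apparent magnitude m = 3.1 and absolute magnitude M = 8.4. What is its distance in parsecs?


d = 10^((m - M + 5)/5) = 10^((3.1 - 8.4 + 5)/5) = 0.871

0.871 pc


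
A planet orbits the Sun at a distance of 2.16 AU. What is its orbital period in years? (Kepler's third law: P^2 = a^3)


P = a^(3/2) = 2.16^1.5 = 3.1745

3.1745 years


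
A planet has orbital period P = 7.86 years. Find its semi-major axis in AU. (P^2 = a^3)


a = P^(2/3) = 7.86^(2/3) = 3.9532

3.9532 AU


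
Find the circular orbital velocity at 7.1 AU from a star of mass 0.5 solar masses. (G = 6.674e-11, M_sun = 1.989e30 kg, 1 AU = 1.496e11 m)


v = sqrt(GM/r) = sqrt(6.674e-11 * 9.945e+29 / 1.062e+12) = 7904.9754

7904.9754 m/s


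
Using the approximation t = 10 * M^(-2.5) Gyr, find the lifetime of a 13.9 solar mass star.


t = 10 * M^(-2.5) = 10 * 13.9^(-2.5) = 0.0139

0.0139 Gyr


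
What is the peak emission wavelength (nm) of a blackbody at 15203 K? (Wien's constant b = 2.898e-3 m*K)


lam_max = b / T = 2.898e-3 / 15203 = 1.906e-07 m = 190.6203 nm

190.6203 nm


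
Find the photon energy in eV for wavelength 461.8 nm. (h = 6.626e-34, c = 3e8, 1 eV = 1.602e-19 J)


E = hc/lambda = 6.626e-34 * 3e8 / 4.618e-07 = 4.304e-19 J = 2.6869 eV

2.6869 eV


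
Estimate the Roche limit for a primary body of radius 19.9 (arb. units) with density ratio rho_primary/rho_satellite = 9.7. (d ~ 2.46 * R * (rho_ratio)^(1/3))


d_Roche = 2.46 * 19.9 * 9.7^(1/3) = 104.4028

104.4028


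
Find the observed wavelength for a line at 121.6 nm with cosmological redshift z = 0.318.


lam_obs = lam_emit * (1 + z) = 121.6 * (1 + 0.318) = 160.2688

160.2688 nm


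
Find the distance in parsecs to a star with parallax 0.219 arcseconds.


d = 1/p = 1/0.219 = 4.5662

4.5662 pc


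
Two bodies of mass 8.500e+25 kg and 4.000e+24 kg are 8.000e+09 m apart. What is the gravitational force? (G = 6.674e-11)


F = G*m1*m2/r^2 = 6.674e-11 * 8.500e+25 * 4.000e+24 / (8.000e+09)^2 = 6.674e-11 * 3.400e+50 / 6.400e+19 = 3.546e+20

3.546e+20 N


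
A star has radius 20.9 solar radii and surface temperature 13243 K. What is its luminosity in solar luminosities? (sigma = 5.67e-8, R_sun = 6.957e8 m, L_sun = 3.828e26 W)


R = 20.9 * 6.957e8 m = 1.454013e+10 m. L = 4*pi*R^2*sigma*T^4 = 4*pi*(1.454013e+10)^2 * 5.67e-8 * 13243^4 = 4.633135674e+30 W. L/L_sun = 4.633135674e+30 / 3.828e26 = 12103.2802

12103.2802 L_sun


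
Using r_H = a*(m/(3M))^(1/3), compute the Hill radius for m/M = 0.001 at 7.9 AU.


r_H = a * (m/3M)^(1/3) = 7.9 * (0.001/3)^(1/3) = 0.5478

0.5478 AU


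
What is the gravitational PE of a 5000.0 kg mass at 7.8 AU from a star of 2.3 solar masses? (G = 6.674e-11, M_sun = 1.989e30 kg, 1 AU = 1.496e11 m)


M = 2.3 * 1.989e30 kg = 4.5747e+30 kg; r = 7.8 AU * 1.496e11 m/AU = 1.16688e+12 m. U = -GM*m/r = -(6.674e-11 * 4.5747e+30 * 5000.0) / 1.16688e+12 = -1.308e+12

-1.308e+12 J


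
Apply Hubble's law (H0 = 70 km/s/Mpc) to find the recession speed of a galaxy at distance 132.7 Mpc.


v = H0 * d = 70 * 132.7 = 9289.0

9289.0 km/s


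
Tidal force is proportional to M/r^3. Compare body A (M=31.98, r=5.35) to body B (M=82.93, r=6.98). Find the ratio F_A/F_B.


Ratio = (M1/r1^3) / (M2/r2^3) = (31.98/5.35^3) / (82.93/6.98^3) = 0.8564

0.8564


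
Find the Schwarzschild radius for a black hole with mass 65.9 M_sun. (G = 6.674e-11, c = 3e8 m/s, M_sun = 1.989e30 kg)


M = 65.9 * 1.989e30 kg = 1.310751e+32 kg. rs = 2GM/c^2 = 2 * 6.674e-11 * 1.310751e+32 / (3e8)^2 = 194398.9372

194398.9372 m


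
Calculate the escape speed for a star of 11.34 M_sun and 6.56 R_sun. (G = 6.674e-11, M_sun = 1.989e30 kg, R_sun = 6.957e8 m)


M = 11.34 * 1.989e30 kg = 2.255526e+31 kg; R = 6.56 * 6.957e8 m = 4.563792e+09 m. v_esc = sqrt(2GM/R) = sqrt(2 * 6.674e-11 * 2.255526e+31 / 4.563792e+09) = 812211.4292

812211.4292 m/s


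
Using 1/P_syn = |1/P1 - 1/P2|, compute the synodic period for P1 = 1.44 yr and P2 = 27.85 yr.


1/P_syn = |1/P1 - 1/P2| = |1/1.44 - 1/27.85| => P_syn = 1.5185

1.5185 years


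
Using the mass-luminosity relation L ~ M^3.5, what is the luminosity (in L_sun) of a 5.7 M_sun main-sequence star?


L/L_sun = (M/M_sun)^3.5 = 5.7^3.5 = 442.1422

442.1422 L_sun


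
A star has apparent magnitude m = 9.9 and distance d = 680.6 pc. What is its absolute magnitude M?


M = m - 5*log10(d) + 5 = 9.9 - 5*log10(680.6) + 5 = 0.7355

0.7355


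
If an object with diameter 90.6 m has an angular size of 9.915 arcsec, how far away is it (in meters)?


D = size / theta_rad, theta_rad = 9.915 * pi/(180*3600) = 4.807e-05, D = 1.885e+06

1.885e+06 m


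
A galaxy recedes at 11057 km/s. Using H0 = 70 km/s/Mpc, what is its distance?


d = v / H0 = 11057 / 70 = 157.9571

157.9571 Mpc


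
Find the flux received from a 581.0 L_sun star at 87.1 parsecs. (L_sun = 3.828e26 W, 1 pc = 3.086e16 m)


F = L / (4*pi*d^2) = 2.224e+29 / (4*pi*(2.688e+18)^2) = 2.450e-09

2.450e-09 W/m^2


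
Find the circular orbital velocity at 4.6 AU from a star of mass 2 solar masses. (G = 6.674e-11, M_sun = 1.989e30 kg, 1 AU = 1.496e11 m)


v = sqrt(GM/r) = sqrt(6.674e-11 * 3.978e+30 / 6.882e+11) = 19641.7771

19641.7771 m/s


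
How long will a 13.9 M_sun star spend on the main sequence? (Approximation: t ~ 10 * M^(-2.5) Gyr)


t = 10 * M^(-2.5) = 10 * 13.9^(-2.5) = 0.0139

0.0139 Gyr


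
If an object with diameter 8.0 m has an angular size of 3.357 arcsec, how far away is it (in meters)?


D = size / theta_rad, theta_rad = 3.357 * pi/(180*3600) = 1.628e-05, D = 491545.5615

491545.5615 m


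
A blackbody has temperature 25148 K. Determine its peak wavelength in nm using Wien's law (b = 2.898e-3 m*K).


lam_max = b / T = 2.898e-3 / 25148 = 1.152e-07 m = 115.2378 nm

115.2378 nm


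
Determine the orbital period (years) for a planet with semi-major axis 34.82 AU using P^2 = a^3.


P = a^(3/2) = 34.82^1.5 = 205.4675

205.4675 years


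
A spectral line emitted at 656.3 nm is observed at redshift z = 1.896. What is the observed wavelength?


lam_obs = lam_emit * (1 + z) = 656.3 * (1 + 1.896) = 1900.6448

1900.6448 nm


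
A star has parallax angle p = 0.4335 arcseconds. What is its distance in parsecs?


d = 1/p = 1/0.4335 = 2.3068

2.3068 pc


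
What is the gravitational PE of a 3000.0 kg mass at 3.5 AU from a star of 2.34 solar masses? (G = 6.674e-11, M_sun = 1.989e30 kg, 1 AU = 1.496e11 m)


M = 2.34 * 1.989e30 kg = 4.65426e+30 kg; r = 3.5 AU * 1.496e11 m/AU = 5.236e+11 m. U = -GM*m/r = -(6.674e-11 * 4.65426e+30 * 3000.0) / 5.236e+11 = -1.780e+12

-1.780e+12 J


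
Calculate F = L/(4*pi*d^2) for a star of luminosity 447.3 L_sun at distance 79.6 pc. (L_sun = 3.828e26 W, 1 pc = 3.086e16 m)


F = L / (4*pi*d^2) = 1.712e+29 / (4*pi*(2.456e+18)^2) = 2.258e-09

2.258e-09 W/m^2


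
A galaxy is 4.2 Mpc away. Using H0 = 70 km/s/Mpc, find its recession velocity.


v = H0 * d = 70 * 4.2 = 294.0

294.0 km/s


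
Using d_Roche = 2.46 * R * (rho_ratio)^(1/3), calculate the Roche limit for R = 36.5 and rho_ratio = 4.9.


d_Roche = 2.46 * 36.5 * 4.9^(1/3) = 152.5082

152.5082


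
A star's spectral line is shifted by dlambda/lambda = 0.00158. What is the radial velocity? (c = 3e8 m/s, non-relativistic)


v = (dlambda/lambda) * c = 0.00158 * 3e8 = 474000.0

474000.0 m/s


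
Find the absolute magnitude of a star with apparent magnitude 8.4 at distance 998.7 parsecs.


M = m - 5*log10(d) + 5 = 8.4 - 5*log10(998.7) + 5 = -1.5972

-1.5972


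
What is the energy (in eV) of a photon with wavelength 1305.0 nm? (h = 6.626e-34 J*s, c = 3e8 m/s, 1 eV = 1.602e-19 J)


E = hc/lambda = 6.626e-34 * 3e8 / 1.305e-06 = 1.523e-19 J = 0.9508 eV

0.9508 eV


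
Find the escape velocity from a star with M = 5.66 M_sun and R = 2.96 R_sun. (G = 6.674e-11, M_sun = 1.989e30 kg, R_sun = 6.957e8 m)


M = 5.66 * 1.989e30 kg = 1.125774e+31 kg; R = 2.96 * 6.957e8 m = 2.059272e+09 m. v_esc = sqrt(2GM/R) = sqrt(2 * 6.674e-11 * 1.125774e+31 / 2.059272e+09) = 854233.9918

854233.9918 m/s


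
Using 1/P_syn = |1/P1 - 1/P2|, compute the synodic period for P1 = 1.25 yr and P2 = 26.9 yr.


1/P_syn = |1/P1 - 1/P2| = |1/1.25 - 1/26.9| => P_syn = 1.3109

1.3109 years


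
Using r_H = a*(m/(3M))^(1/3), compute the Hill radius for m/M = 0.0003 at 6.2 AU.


r_H = a * (m/3M)^(1/3) = 6.2 * (0.0003/3)^(1/3) = 0.2878

0.2878 AU


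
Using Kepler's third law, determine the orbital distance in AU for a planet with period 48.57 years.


a = P^(2/3) = 48.57^(2/3) = 13.3121

13.3121 AU


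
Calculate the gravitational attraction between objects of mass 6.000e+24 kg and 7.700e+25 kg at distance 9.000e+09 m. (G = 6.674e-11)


F = G*m1*m2/r^2 = 6.674e-11 * 6.000e+24 * 7.700e+25 / (9.000e+09)^2 = 6.674e-11 * 4.620e+50 / 8.100e+19 = 3.807e+20

3.807e+20 N


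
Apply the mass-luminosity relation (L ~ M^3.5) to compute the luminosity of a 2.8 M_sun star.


L/L_sun = (M/M_sun)^3.5 = 2.8^3.5 = 36.7327

36.7327 L_sun


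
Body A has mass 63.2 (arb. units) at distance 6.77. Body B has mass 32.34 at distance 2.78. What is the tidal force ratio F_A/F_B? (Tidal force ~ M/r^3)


Ratio = (M1/r1^3) / (M2/r2^3) = (63.2/6.77^3) / (32.34/2.78^3) = 0.1353

0.1353


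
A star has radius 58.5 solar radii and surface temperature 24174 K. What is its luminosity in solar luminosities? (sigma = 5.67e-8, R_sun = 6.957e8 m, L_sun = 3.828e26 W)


R = 58.5 * 6.957e8 m = 4.069845e+10 m. L = 4*pi*R^2*sigma*T^4 = 4*pi*(4.069845e+10)^2 * 5.67e-8 * 24174^4 = 4.030349726e+32 W. L/L_sun = 4.030349726e+32 / 3.828e26 = 1.053e+06

1.053e+06 L_sun


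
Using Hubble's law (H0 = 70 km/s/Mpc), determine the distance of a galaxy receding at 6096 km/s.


d = v / H0 = 6096 / 70 = 87.0857

87.0857 Mpc


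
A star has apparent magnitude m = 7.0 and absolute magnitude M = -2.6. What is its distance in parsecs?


d = 10^((m - M + 5)/5) = 10^((7.0 - -2.6 + 5)/5) = 831.7638

831.7638 pc


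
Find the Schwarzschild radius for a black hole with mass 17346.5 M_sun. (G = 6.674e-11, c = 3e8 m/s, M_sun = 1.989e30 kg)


M = 17346.5 * 1.989e30 kg = 3.45021885e+34 kg. rs = 2GM/c^2 = 2 * 6.674e-11 * 3.45021885e+34 / (3e8)^2 = 5.117e+07

5.117e+07 m


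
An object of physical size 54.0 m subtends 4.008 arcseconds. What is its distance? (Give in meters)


D = size / theta_rad, theta_rad = 4.008 * pi/(180*3600) = 1.943e-05, D = 2.779e+06

2.779e+06 m


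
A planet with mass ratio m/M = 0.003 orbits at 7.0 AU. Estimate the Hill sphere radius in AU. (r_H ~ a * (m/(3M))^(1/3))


r_H = a * (m/3M)^(1/3) = 7.0 * (0.003/3)^(1/3) = 0.7

0.7 AU


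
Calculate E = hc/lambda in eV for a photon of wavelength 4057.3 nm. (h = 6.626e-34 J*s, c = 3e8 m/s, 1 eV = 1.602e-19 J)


E = hc/lambda = 6.626e-34 * 3e8 / 4.057e-06 = 4.899e-20 J = 0.3058 eV

0.3058 eV


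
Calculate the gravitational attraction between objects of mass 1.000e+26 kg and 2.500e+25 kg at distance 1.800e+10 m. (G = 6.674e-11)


F = G*m1*m2/r^2 = 6.674e-11 * 1.000e+26 * 2.500e+25 / (1.800e+10)^2 = 6.674e-11 * 2.500e+51 / 3.240e+20 = 5.150e+20

5.150e+20 N


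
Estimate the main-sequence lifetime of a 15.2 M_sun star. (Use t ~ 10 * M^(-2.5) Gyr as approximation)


t = 10 * M^(-2.5) = 10 * 15.2^(-2.5) = 0.0111

0.0111 Gyr


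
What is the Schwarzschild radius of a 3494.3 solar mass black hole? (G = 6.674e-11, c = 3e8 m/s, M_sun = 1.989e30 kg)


M = 3494.3 * 1.989e30 kg = 6.9501627e+33 kg. rs = 2GM/c^2 = 2 * 6.674e-11 * 6.9501627e+33 / (3e8)^2 = 1.031e+07

1.031e+07 m


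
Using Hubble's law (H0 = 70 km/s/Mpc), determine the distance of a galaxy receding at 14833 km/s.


d = v / H0 = 14833 / 70 = 211.9

211.9 Mpc


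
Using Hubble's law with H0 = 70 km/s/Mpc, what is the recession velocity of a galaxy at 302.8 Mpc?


v = H0 * d = 70 * 302.8 = 21196.0

21196.0 km/s


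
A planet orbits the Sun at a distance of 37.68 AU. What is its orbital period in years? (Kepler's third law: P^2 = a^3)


P = a^(3/2) = 37.68^1.5 = 231.2951

231.2951 years


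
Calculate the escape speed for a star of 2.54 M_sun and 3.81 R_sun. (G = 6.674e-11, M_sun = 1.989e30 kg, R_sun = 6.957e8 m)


M = 2.54 * 1.989e30 kg = 5.05206e+30 kg; R = 3.81 * 6.957e8 m = 2.650617e+09 m. v_esc = sqrt(2GM/R) = sqrt(2 * 6.674e-11 * 5.05206e+30 / 2.650617e+09) = 504392.7777

504392.7777 m/s


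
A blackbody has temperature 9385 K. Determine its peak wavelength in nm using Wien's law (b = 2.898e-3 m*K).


lam_max = b / T = 2.898e-3 / 9385 = 3.088e-07 m = 308.7906 nm

308.7906 nm


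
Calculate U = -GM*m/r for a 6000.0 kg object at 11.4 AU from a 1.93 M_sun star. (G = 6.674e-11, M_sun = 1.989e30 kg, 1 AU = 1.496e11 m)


M = 1.93 * 1.989e30 kg = 3.83877e+30 kg; r = 11.4 AU * 1.496e11 m/AU = 1.70544e+12 m. U = -GM*m/r = -(6.674e-11 * 3.83877e+30 * 6000.0) / 1.70544e+12 = -9.013e+11

-9.013e+11 J


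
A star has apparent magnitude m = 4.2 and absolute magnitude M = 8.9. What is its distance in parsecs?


d = 10^((m - M + 5)/5) = 10^((4.2 - 8.9 + 5)/5) = 1.1482

1.1482 pc


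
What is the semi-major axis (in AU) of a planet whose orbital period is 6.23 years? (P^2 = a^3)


a = P^(2/3) = 6.23^(2/3) = 3.3858

3.3858 AU


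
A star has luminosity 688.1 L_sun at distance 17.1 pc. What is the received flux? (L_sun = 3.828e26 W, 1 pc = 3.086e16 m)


F = L / (4*pi*d^2) = 2.634e+29 / (4*pi*(5.277e+17)^2) = 7.527e-08

7.527e-08 W/m^2


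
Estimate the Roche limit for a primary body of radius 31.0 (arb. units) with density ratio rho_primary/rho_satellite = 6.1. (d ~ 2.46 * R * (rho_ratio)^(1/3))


d_Roche = 2.46 * 31.0 * 6.1^(1/3) = 139.3392

139.3392


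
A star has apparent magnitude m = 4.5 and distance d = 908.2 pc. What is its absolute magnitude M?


M = m - 5*log10(d) + 5 = 4.5 - 5*log10(908.2) + 5 = -5.2909

-5.2909


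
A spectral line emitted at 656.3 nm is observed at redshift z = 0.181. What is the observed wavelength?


lam_obs = lam_emit * (1 + z) = 656.3 * (1 + 0.181) = 775.0903

775.0903 nm


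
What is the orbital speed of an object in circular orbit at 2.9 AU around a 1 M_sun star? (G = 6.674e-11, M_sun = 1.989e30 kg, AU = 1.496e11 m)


v = sqrt(GM/r) = sqrt(6.674e-11 * 1.989e+30 / 4.338e+11) = 17492.2509

17492.2509 m/s


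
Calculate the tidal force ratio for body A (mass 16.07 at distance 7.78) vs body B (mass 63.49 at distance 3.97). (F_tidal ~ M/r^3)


Ratio = (M1/r1^3) / (M2/r2^3) = (16.07/7.78^3) / (63.49/3.97^3) = 0.0336

0.0336


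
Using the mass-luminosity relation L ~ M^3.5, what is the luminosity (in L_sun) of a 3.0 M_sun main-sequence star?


L/L_sun = (M/M_sun)^3.5 = 3.0^3.5 = 46.7654

46.7654 L_sun


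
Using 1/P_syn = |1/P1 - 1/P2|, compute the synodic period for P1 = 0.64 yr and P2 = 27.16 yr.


1/P_syn = |1/P1 - 1/P2| = |1/0.64 - 1/27.16| => P_syn = 0.6554

0.6554 years


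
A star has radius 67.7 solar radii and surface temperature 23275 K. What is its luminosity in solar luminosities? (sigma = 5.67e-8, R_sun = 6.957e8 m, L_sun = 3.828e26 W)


R = 67.7 * 6.957e8 m = 4.709889e+10 m. L = 4*pi*R^2*sigma*T^4 = 4*pi*(4.709889e+10)^2 * 5.67e-8 * 23275^4 = 4.638451561e+32 W. L/L_sun = 4.638451561e+32 / 3.828e26 = 1.212e+06

1.212e+06 L_sun


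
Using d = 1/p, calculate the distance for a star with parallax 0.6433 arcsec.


d = 1/p = 1/0.6433 = 1.5545

1.5545 pc


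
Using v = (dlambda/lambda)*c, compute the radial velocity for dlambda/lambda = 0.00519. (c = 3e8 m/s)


v = (dlambda/lambda) * c = 0.00519 * 3e8 = 1.557e+06

1.557e+06 m/s


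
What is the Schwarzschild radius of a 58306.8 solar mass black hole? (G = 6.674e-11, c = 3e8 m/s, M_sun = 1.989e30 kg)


M = 58306.8 * 1.989e30 kg = 1.159722252e+35 kg. rs = 2GM/c^2 = 2 * 6.674e-11 * 1.159722252e+35 / (3e8)^2 = 1.720e+08

1.720e+08 m


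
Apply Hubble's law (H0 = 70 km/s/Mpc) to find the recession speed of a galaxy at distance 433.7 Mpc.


v = H0 * d = 70 * 433.7 = 30359.0

30359.0 km/s


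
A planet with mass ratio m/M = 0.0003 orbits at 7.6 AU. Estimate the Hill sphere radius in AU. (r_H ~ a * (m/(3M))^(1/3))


r_H = a * (m/3M)^(1/3) = 7.6 * (0.0003/3)^(1/3) = 0.3528

0.3528 AU


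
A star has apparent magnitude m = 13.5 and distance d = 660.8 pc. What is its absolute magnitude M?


M = m - 5*log10(d) + 5 = 13.5 - 5*log10(660.8) + 5 = 4.3996

4.3996


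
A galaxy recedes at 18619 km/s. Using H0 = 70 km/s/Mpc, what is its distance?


d = v / H0 = 18619 / 70 = 265.9857

265.9857 Mpc


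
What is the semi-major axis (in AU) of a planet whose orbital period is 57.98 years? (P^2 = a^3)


a = P^(2/3) = 57.98^(2/3) = 14.9802

14.9802 AU


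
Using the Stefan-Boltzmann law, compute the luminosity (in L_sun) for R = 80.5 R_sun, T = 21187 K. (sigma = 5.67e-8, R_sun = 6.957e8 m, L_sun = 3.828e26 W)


R = 80.5 * 6.957e8 m = 5.600385e+10 m. L = 4*pi*R^2*sigma*T^4 = 4*pi*(5.600385e+10)^2 * 5.67e-8 * 21187^4 = 4.503047797e+32 W. L/L_sun = 4.503047797e+32 / 3.828e26 = 1.176e+06

1.176e+06 L_sun


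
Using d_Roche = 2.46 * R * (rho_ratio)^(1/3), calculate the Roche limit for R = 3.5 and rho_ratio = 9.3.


d_Roche = 2.46 * 3.5 * 9.3^(1/3) = 18.1063

18.1063


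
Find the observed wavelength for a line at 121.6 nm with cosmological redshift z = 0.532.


lam_obs = lam_emit * (1 + z) = 121.6 * (1 + 0.532) = 186.2912

186.2912 nm


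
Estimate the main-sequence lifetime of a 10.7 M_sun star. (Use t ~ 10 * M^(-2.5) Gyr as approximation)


t = 10 * M^(-2.5) = 10 * 10.7^(-2.5) = 0.0267

0.0267 Gyr


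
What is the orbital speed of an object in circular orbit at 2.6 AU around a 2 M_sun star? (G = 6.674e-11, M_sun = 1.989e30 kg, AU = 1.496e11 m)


v = sqrt(GM/r) = sqrt(6.674e-11 * 3.978e+30 / 3.890e+11) = 26126.0059

26126.0059 m/s


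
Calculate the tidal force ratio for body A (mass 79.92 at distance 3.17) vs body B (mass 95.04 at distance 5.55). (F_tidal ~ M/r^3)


Ratio = (M1/r1^3) / (M2/r2^3) = (79.92/3.17^3) / (95.04/5.55^3) = 4.5128

4.5128


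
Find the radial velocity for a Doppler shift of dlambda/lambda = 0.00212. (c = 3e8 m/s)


v = (dlambda/lambda) * c = 0.00212 * 3e8 = 636000.0

636000.0 m/s


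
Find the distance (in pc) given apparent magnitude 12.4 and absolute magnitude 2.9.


d = 10^((m - M + 5)/5) = 10^((12.4 - 2.9 + 5)/5) = 794.3282

794.3282 pc


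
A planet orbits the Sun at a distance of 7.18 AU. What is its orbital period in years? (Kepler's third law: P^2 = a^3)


P = a^(3/2) = 7.18^1.5 = 19.2392

19.2392 years


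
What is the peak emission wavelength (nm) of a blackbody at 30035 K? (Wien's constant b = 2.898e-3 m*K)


lam_max = b / T = 2.898e-3 / 30035 = 9.649e-08 m = 96.4874 nm

96.4874 nm


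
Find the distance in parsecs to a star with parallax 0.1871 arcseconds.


d = 1/p = 1/0.1871 = 5.3447

5.3447 pc


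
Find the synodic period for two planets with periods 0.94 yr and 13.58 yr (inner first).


1/P_syn = |1/P1 - 1/P2| = |1/0.94 - 1/13.58| => P_syn = 1.0099

1.0099 years


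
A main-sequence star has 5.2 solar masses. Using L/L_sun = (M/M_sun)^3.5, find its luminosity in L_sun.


L/L_sun = (M/M_sun)^3.5 = 5.2^3.5 = 320.6356

320.6356 L_sun


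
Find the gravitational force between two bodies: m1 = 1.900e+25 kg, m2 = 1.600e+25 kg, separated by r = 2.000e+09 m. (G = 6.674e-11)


F = G*m1*m2/r^2 = 6.674e-11 * 1.900e+25 * 1.600e+25 / (2.000e+09)^2 = 6.674e-11 * 3.040e+50 / 4.000e+18 = 5.072e+21

5.072e+21 N


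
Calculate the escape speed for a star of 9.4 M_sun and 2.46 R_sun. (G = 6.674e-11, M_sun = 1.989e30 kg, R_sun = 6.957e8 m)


M = 9.4 * 1.989e30 kg = 1.86966e+31 kg; R = 2.46 * 6.957e8 m = 1.711422e+09 m. v_esc = sqrt(2GM/R) = sqrt(2 * 6.674e-11 * 1.86966e+31 / 1.711422e+09) = 1.208e+06

1.208e+06 m/s


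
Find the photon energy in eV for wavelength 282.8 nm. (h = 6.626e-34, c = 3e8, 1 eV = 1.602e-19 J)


E = hc/lambda = 6.626e-34 * 3e8 / 2.828e-07 = 7.029e-19 J = 4.3876 eV

4.3876 eV


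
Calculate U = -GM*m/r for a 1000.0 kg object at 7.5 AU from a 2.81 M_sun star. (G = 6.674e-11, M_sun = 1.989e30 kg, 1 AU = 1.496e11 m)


M = 2.81 * 1.989e30 kg = 5.58909e+30 kg; r = 7.5 AU * 1.496e11 m/AU = 1.122e+12 m. U = -GM*m/r = -(6.674e-11 * 5.58909e+30 * 1000.0) / 1.122e+12 = -3.325e+11

-3.325e+11 J


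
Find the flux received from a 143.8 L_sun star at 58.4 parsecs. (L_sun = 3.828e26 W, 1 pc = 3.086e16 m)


F = L / (4*pi*d^2) = 5.505e+28 / (4*pi*(1.802e+18)^2) = 1.349e-09

1.349e-09 W/m^2


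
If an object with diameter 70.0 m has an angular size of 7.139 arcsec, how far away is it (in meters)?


D = size / theta_rad, theta_rad = 7.139 * pi/(180*3600) = 3.461e-05, D = 2.022e+06

2.022e+06 m


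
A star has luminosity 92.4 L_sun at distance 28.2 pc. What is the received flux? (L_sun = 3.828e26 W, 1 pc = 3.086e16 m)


F = L / (4*pi*d^2) = 3.537e+28 / (4*pi*(8.703e+17)^2) = 3.717e-09

3.717e-09 W/m^2


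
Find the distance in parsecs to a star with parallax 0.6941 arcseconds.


d = 1/p = 1/0.6941 = 1.4407

1.4407 pc


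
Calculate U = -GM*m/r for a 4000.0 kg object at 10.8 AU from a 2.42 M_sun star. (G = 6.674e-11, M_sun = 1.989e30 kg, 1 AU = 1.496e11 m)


M = 2.42 * 1.989e30 kg = 4.81338e+30 kg; r = 10.8 AU * 1.496e11 m/AU = 1.61568e+12 m. U = -GM*m/r = -(6.674e-11 * 4.81338e+30 * 4000.0) / 1.61568e+12 = -7.953e+11

-7.953e+11 J


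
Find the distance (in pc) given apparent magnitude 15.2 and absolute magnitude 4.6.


d = 10^((m - M + 5)/5) = 10^((15.2 - 4.6 + 5)/5) = 1318.2567

1318.2567 pc


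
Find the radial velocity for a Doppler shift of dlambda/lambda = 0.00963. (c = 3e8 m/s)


v = (dlambda/lambda) * c = 0.00963 * 3e8 = 2.889e+06

2.889e+06 m/s


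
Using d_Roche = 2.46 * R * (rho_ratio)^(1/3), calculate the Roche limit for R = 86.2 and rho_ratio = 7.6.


d_Roche = 2.46 * 86.2 * 7.6^(1/3) = 416.9144

416.9144


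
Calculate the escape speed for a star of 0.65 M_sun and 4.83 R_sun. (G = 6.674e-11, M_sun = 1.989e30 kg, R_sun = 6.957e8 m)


M = 0.65 * 1.989e30 kg = 1.29285e+30 kg; R = 4.83 * 6.957e8 m = 3.360231e+09 m. v_esc = sqrt(2GM/R) = sqrt(2 * 6.674e-11 * 1.29285e+30 / 3.360231e+09) = 226619.6695

226619.6695 m/s


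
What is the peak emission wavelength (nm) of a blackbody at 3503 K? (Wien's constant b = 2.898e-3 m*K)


lam_max = b / T = 2.898e-3 / 3503 = 8.273e-07 m = 827.2909 nm

827.2909 nm


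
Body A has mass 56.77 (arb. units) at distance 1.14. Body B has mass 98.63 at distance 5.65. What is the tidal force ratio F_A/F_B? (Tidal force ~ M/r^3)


Ratio = (M1/r1^3) / (M2/r2^3) = (56.77/1.14^3) / (98.63/5.65^3) = 70.0714

70.0714


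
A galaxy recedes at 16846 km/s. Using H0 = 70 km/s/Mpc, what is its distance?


d = v / H0 = 16846 / 70 = 240.6571

240.6571 Mpc


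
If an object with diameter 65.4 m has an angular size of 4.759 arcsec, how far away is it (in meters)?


D = size / theta_rad, theta_rad = 4.759 * pi/(180*3600) = 2.307e-05, D = 2.835e+06

2.835e+06 m


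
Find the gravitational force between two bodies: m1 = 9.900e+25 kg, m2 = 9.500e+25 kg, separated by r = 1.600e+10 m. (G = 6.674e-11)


F = G*m1*m2/r^2 = 6.674e-11 * 9.900e+25 * 9.500e+25 / (1.600e+10)^2 = 6.674e-11 * 9.405e+51 / 2.560e+20 = 2.452e+21

2.452e+21 N


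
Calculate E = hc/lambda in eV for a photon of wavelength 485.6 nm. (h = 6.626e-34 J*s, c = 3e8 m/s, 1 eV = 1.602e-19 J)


E = hc/lambda = 6.626e-34 * 3e8 / 4.856e-07 = 4.093e-19 J = 2.5552 eV

2.5552 eV


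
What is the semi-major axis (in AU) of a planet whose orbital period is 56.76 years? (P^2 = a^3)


a = P^(2/3) = 56.76^(2/3) = 14.7694

14.7694 AU


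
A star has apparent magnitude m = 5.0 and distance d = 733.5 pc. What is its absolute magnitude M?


M = m - 5*log10(d) + 5 = 5.0 - 5*log10(733.5) + 5 = -4.327

-4.327


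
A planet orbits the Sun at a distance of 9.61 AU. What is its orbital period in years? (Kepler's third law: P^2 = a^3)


P = a^(3/2) = 9.61^1.5 = 29.791

29.791 years


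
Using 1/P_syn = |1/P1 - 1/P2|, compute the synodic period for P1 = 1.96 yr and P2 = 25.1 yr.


1/P_syn = |1/P1 - 1/P2| = |1/1.96 - 1/25.1| => P_syn = 2.126

2.126 years


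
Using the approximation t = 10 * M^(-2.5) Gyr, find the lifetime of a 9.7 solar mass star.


t = 10 * M^(-2.5) = 10 * 9.7^(-2.5) = 0.0341

0.0341 Gyr


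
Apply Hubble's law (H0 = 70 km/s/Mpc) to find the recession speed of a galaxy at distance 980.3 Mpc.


v = H0 * d = 70 * 980.3 = 68621.0

68621.0 km/s


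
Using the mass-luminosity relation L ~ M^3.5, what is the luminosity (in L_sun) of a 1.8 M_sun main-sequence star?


L/L_sun = (M/M_sun)^3.5 = 1.8^3.5 = 7.8244

7.8244 L_sun


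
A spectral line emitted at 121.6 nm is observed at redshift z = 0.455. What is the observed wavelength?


lam_obs = lam_emit * (1 + z) = 121.6 * (1 + 0.455) = 176.928

176.928 nm


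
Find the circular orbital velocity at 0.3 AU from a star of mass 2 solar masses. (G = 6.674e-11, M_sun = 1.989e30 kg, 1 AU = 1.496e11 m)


v = sqrt(GM/r) = sqrt(6.674e-11 * 3.978e+30 / 4.488e+10) = 76912.8787

76912.8787 m/s


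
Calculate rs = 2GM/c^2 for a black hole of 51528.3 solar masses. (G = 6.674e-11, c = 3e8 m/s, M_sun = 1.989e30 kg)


M = 51528.3 * 1.989e30 kg = 1.024897887e+35 kg. rs = 2GM/c^2 = 2 * 6.674e-11 * 1.024897887e+35 / (3e8)^2 = 1.520e+08

1.520e+08 m


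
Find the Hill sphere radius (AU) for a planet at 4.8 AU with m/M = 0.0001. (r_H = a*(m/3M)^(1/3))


r_H = a * (m/3M)^(1/3) = 4.8 * (0.0001/3)^(1/3) = 0.1545

0.1545 AU


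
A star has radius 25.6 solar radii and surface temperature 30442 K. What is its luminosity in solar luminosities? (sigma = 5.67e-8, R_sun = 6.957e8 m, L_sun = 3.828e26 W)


R = 25.6 * 6.957e8 m = 1.780992e+10 m. L = 4*pi*R^2*sigma*T^4 = 4*pi*(1.780992e+10)^2 * 5.67e-8 * 30442^4 = 1.940928722e+32 W. L/L_sun = 1.940928722e+32 / 3.828e26 = 507034.6713

507034.6713 L_sun


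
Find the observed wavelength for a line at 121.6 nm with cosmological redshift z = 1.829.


lam_obs = lam_emit * (1 + z) = 121.6 * (1 + 1.829) = 344.0064

344.0064 nm


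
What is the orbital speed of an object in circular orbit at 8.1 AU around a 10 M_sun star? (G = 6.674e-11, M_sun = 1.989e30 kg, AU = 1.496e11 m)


v = sqrt(GM/r) = sqrt(6.674e-11 * 1.989e+31 / 1.212e+12) = 33098.0331

33098.0331 m/s


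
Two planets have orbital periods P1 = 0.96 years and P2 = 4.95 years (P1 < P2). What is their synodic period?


1/P_syn = |1/P1 - 1/P2| = |1/0.96 - 1/4.95| => P_syn = 1.191

1.191 years


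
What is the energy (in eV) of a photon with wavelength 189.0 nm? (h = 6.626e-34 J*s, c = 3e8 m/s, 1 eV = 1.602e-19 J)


E = hc/lambda = 6.626e-34 * 3e8 / 1.890e-07 = 1.052e-18 J = 6.5652 eV

6.5652 eV


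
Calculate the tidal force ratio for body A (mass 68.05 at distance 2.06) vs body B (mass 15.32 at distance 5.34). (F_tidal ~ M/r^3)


Ratio = (M1/r1^3) / (M2/r2^3) = (68.05/2.06^3) / (15.32/5.34^3) = 77.3734

77.3734


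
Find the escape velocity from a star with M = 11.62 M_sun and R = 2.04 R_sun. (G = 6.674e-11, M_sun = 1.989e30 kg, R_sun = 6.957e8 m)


M = 11.62 * 1.989e30 kg = 2.311218e+31 kg; R = 2.04 * 6.957e8 m = 1.419228e+09 m. v_esc = sqrt(2GM/R) = sqrt(2 * 6.674e-11 * 2.311218e+31 / 1.419228e+09) = 1.474e+06

1.474e+06 m/s


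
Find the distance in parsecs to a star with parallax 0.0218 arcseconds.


d = 1/p = 1/0.0218 = 45.8716

45.8716 pc


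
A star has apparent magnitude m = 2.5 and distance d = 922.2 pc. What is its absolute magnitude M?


M = m - 5*log10(d) + 5 = 2.5 - 5*log10(922.2) + 5 = -7.3241

-7.3241


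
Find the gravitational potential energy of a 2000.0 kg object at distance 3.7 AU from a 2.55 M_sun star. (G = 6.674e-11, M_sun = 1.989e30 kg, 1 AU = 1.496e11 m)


M = 2.55 * 1.989e30 kg = 5.07195e+30 kg; r = 3.7 AU * 1.496e11 m/AU = 5.5352e+11 m. U = -GM*m/r = -(6.674e-11 * 5.07195e+30 * 2000.0) / 5.5352e+11 = -1.223e+12

-1.223e+12 J


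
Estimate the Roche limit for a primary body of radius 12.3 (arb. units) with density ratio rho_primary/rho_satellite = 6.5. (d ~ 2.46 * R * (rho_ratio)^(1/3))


d_Roche = 2.46 * 12.3 * 6.5^(1/3) = 56.4692

56.4692


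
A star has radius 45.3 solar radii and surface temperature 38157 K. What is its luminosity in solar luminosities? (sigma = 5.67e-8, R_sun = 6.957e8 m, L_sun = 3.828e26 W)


R = 45.3 * 6.957e8 m = 3.151521e+10 m. L = 4*pi*R^2*sigma*T^4 = 4*pi*(3.151521e+10)^2 * 5.67e-8 * 38157^4 = 1.500134579e+33 W. L/L_sun = 1.500134579e+33 / 3.828e26 = 3.919e+06

3.919e+06 L_sun


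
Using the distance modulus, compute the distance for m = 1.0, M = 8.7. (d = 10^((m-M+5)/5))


d = 10^((m - M + 5)/5) = 10^((1.0 - 8.7 + 5)/5) = 0.2884

0.2884 pc


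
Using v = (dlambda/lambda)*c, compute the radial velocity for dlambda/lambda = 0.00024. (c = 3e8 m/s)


v = (dlambda/lambda) * c = 0.00024 * 3e8 = 72000.0

72000.0 m/s


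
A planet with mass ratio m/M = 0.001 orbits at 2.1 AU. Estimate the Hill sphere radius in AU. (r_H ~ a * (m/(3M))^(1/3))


r_H = a * (m/3M)^(1/3) = 2.1 * (0.001/3)^(1/3) = 0.1456

0.1456 AU


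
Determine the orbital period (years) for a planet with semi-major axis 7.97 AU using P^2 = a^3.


P = a^(3/2) = 7.97^1.5 = 22.5003

22.5003 years


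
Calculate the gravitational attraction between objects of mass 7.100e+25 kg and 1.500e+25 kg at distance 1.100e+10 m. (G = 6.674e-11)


F = G*m1*m2/r^2 = 6.674e-11 * 7.100e+25 * 1.500e+25 / (1.100e+10)^2 = 6.674e-11 * 1.065e+51 / 1.210e+20 = 5.874e+20

5.874e+20 N


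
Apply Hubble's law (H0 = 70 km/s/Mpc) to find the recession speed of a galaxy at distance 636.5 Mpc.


v = H0 * d = 70 * 636.5 = 44555.0

44555.0 km/s


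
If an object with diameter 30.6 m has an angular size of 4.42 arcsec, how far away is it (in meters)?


D = size / theta_rad, theta_rad = 4.42 * pi/(180*3600) = 2.143e-05, D = 1.428e+06

1.428e+06 m


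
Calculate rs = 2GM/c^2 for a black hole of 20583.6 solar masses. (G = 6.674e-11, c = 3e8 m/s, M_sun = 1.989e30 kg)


M = 20583.6 * 1.989e30 kg = 4.09407804e+34 kg. rs = 2GM/c^2 = 2 * 6.674e-11 * 4.09407804e+34 / (3e8)^2 = 6.072e+07

6.072e+07 m


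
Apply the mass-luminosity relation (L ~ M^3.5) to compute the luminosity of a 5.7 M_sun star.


L/L_sun = (M/M_sun)^3.5 = 5.7^3.5 = 442.1422

442.1422 L_sun


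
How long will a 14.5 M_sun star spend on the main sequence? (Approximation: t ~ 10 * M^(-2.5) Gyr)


t = 10 * M^(-2.5) = 10 * 14.5^(-2.5) = 0.0125

0.0125 Gyr


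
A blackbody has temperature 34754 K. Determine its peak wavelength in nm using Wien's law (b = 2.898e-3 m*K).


lam_max = b / T = 2.898e-3 / 34754 = 8.339e-08 m = 83.3861 nm

83.3861 nm


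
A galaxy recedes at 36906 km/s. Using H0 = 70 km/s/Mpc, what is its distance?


d = v / H0 = 36906 / 70 = 527.2286

527.2286 Mpc


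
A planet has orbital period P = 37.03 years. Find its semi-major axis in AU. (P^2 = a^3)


a = P^(2/3) = 37.03^(2/3) = 11.1097

11.1097 AU


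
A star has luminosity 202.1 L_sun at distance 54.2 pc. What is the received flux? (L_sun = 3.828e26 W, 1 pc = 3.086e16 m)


F = L / (4*pi*d^2) = 7.736e+28 / (4*pi*(1.673e+18)^2) = 2.201e-09

2.201e-09 W/m^2


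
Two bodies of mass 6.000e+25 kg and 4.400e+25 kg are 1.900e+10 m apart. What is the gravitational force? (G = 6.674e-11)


F = G*m1*m2/r^2 = 6.674e-11 * 6.000e+25 * 4.400e+25 / (1.900e+10)^2 = 6.674e-11 * 2.640e+51 / 3.610e+20 = 4.881e+20

4.881e+20 N


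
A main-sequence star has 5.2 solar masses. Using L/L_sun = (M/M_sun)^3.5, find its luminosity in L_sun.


L/L_sun = (M/M_sun)^3.5 = 5.2^3.5 = 320.6356

320.6356 L_sun


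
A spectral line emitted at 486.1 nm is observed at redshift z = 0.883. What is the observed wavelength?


lam_obs = lam_emit * (1 + z) = 486.1 * (1 + 0.883) = 915.3263

915.3263 nm


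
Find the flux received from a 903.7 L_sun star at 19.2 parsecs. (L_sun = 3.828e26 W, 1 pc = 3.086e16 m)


F = L / (4*pi*d^2) = 3.459e+29 / (4*pi*(5.925e+17)^2) = 7.841e-08

7.841e-08 W/m^2


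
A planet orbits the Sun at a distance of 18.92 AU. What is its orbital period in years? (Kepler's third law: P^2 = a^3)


P = a^(3/2) = 18.92^1.5 = 82.2966

82.2966 years


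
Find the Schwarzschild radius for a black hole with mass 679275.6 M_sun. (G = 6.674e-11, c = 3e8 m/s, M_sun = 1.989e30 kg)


M = 679275.6 * 1.989e30 kg = 1.351079168e+36 kg. rs = 2GM/c^2 = 2 * 6.674e-11 * 1.351079168e+36 / (3e8)^2 = 2.004e+09

2.004e+09 m


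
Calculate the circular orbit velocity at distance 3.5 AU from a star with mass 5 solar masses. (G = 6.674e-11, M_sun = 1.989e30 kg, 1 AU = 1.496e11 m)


v = sqrt(GM/r) = sqrt(6.674e-11 * 9.945e+30 / 5.236e+11) = 35603.7445

35603.7445 m/s


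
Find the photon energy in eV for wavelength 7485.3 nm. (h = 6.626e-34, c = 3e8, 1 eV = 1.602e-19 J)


E = hc/lambda = 6.626e-34 * 3e8 / 7.485e-06 = 2.656e-20 J = 0.1658 eV

0.1658 eV


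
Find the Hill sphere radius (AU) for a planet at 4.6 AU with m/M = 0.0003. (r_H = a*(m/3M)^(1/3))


r_H = a * (m/3M)^(1/3) = 4.6 * (0.0003/3)^(1/3) = 0.2135

0.2135 AU


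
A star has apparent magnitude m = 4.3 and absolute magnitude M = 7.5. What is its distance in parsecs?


d = 10^((m - M + 5)/5) = 10^((4.3 - 7.5 + 5)/5) = 2.2909

2.2909 pc


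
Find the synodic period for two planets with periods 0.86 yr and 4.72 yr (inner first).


1/P_syn = |1/P1 - 1/P2| = |1/0.86 - 1/4.72| => P_syn = 1.0516

1.0516 years


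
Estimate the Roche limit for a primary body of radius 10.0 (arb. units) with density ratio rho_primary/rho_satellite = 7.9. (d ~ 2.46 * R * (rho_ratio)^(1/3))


d_Roche = 2.46 * 10.0 * 7.9^(1/3) = 48.9941

48.9941


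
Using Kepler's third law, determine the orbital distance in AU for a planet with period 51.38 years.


a = P^(2/3) = 51.38^(2/3) = 13.8207

13.8207 AU


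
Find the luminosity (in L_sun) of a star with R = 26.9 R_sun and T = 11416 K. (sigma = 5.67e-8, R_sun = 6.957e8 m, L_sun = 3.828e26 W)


R = 26.9 * 6.957e8 m = 1.871433e+10 m. L = 4*pi*R^2*sigma*T^4 = 4*pi*(1.871433e+10)^2 * 5.67e-8 * 11416^4 = 4.238355001e+30 W. L/L_sun = 4.238355001e+30 / 3.828e26 = 11071.9828

11071.9828 L_sun


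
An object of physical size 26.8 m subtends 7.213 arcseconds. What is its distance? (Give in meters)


D = size / theta_rad, theta_rad = 7.213 * pi/(180*3600) = 3.497e-05, D = 766379.7043

766379.7043 m


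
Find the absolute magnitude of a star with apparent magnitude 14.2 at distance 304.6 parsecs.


M = m - 5*log10(d) + 5 = 14.2 - 5*log10(304.6) + 5 = 6.7814

6.7814


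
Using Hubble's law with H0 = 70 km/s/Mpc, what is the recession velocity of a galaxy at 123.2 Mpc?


v = H0 * d = 70 * 123.2 = 8624.0

8624.0 km/s


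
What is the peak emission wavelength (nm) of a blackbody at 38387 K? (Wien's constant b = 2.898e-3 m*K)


lam_max = b / T = 2.898e-3 / 38387 = 7.549e-08 m = 75.4943 nm

75.4943 nm


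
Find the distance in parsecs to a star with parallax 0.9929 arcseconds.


d = 1/p = 1/0.9929 = 1.0072

1.0072 pc


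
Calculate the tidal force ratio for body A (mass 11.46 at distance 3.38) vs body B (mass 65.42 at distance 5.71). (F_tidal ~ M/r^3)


Ratio = (M1/r1^3) / (M2/r2^3) = (11.46/3.38^3) / (65.42/5.71^3) = 0.8446

0.8446


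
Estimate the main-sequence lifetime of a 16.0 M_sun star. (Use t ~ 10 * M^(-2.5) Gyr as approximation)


t = 10 * M^(-2.5) = 10 * 16.0^(-2.5) = 0.0098

0.0098 Gyr
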